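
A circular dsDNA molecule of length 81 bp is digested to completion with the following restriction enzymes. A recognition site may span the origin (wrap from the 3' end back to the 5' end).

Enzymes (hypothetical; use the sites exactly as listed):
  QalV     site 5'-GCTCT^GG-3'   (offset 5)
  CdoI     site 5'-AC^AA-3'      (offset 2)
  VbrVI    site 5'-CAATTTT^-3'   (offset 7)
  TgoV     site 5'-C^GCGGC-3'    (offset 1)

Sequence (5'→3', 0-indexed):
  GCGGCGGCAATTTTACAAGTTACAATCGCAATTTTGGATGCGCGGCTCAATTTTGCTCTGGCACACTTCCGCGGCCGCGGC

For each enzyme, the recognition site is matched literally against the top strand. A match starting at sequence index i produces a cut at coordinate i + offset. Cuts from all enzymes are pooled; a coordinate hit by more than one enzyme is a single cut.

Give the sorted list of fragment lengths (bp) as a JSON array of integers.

[2,5,5,6,6,7,11,12,13,14]

Scan for sites:
  QalV (GCTCTGG, off=5): starts [54] → cuts [59]
  CdoI (ACAA, off=2): starts [14, 21] → cuts [16, 23]
  VbrVI (CAATTTT, off=7): starts [7, 28, 47] → cuts [14, 35, 54]
  TgoV (CGCGGC, off=1): starts [40, 69, 75, 80] → cuts [0, 41, 70, 76]

All cut coordinates (distinct, sorted): [0, 14, 16, 23, 35, 41, 54, 59, 70, 76]

Fragment lengths:
  0→14: 14 bp
  14→16: 2 bp
  16→23: 7 bp
  23→35: 12 bp
  35→41: 6 bp
  41→54: 13 bp
  54→59: 5 bp
  59→70: 11 bp
  70→76: 6 bp
  76→0 (wrap): 81-76+0 = 5 bp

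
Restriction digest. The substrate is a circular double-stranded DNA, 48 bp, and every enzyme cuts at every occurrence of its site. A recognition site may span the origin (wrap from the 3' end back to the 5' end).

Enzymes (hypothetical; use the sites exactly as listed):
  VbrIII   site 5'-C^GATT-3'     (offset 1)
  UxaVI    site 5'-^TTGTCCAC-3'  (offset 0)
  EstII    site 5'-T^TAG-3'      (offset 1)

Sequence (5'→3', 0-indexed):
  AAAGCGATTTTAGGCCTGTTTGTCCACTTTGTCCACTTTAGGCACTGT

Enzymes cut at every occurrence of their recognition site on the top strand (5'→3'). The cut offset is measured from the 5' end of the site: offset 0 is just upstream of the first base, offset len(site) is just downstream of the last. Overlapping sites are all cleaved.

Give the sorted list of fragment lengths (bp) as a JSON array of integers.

[5,9,9,10,15]

Scan for sites:
  VbrIII (CGATT, off=1): starts [4] → cuts [5]
  UxaVI (TTGTCCAC, off=0): starts [19, 28] → cuts [19, 28]
  EstII (TTAG, off=1): starts [9, 37] → cuts [10, 38]

All cut coordinates (distinct, sorted): [5, 10, 19, 28, 38]

Fragment lengths:
  5→10: 5 bp
  10→19: 9 bp
  19→28: 9 bp
  28→38: 10 bp
  38→5 (wrap): 48-38+5 = 15 bp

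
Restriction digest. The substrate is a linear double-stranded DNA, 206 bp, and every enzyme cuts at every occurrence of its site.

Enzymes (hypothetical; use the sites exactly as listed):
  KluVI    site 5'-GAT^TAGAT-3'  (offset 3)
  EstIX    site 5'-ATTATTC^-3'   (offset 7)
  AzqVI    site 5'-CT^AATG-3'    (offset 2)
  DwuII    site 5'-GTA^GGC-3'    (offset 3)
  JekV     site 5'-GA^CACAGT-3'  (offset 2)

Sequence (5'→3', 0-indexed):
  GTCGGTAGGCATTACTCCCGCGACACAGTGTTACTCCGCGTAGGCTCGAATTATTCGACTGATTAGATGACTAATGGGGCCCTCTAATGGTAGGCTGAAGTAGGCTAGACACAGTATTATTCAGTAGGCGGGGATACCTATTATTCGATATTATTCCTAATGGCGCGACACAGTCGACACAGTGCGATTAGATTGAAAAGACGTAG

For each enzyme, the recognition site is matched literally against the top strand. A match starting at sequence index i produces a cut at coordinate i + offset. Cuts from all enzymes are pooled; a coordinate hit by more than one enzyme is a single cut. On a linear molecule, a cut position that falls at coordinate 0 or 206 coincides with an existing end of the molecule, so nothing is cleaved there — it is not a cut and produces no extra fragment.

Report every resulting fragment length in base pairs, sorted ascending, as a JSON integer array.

[2,4,7,7,7,7,9,9,10,10,10,11,13,13,14,16,18,19,20]

Site scan:
  KluVI (GATTAGAT, off=3): starts [60, 185] → cuts [63, 188]
  EstIX (ATTATTC, off=7): starts [49, 115, 139, 149] → cuts [56, 122, 146, 156]
  AzqVI (CTAATG, off=2): starts [70, 83, 156] → cuts [72, 85, 158]
  DwuII (GTAGGC, off=3): starts [4, 39, 89, 99, 123] → cuts [7, 42, 92, 102, 126]
  JekV (GACACAGT, off=2): starts [21, 107, 166, 175] → cuts [23, 109, 168, 177]

Pooled cuts: [7, 23, 42, 56, 63, 72, 85, 92, 102, 109, 122, 126, 146, 156, 158, 168, 177, 188]

Fragments:
  [0,7): 7 bp
  [7,23): 16 bp
  [23,42): 19 bp
  [42,56): 14 bp
  [56,63): 7 bp
  [63,72): 9 bp
  [72,85): 13 bp
  [85,92): 7 bp
  [92,102): 10 bp
  [102,109): 7 bp
  [109,122): 13 bp
  [122,126): 4 bp
  [126,146): 20 bp
  [146,156): 10 bp
  [156,158): 2 bp
  [158,168): 10 bp
  [168,177): 9 bp
  [177,188): 11 bp
  [188,206): 18 bp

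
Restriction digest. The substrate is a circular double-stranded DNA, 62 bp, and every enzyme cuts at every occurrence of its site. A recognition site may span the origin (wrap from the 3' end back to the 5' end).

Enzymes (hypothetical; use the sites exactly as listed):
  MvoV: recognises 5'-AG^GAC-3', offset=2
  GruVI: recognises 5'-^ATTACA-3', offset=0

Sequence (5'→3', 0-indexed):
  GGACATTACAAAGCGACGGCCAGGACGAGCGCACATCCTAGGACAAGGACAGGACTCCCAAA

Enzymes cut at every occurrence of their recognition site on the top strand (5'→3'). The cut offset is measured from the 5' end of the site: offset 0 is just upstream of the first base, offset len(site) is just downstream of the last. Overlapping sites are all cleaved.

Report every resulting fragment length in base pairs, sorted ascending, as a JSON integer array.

[3,5,6,11,18,19]

Scan for sites:
  MvoV AGGAC/2: at [21, 39, 45, 50, 61] ⇒ [1, 23, 41, 47, 52]
  GruVI ATTACA/0: at [4] ⇒ [4]

Pooled cuts: [1, 4, 23, 41, 47, 52]

Fragment lengths:
  1→4: 3 bp
  4→23: 19 bp
  23→41: 18 bp
  41→47: 6 bp
  47→52: 5 bp
  52→1 (wrap): 62-52+1 = 11 bp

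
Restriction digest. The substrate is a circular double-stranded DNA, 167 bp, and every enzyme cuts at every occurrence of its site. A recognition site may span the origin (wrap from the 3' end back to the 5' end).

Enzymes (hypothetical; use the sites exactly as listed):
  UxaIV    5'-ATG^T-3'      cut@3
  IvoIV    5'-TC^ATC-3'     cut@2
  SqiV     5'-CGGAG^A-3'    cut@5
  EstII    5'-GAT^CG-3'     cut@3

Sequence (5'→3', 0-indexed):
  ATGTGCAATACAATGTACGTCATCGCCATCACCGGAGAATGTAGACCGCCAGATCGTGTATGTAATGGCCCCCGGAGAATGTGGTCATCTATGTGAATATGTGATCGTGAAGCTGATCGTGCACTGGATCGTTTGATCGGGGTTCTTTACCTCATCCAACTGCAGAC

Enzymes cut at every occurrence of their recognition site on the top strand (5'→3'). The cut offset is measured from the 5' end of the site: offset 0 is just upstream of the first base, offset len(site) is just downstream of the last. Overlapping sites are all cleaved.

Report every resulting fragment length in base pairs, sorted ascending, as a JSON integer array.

[4,4,4,5,6,7,8,8,8,12,12,12,13,15,16,16,17]

Site scan:
  UxaIV (ATGT, off=3): starts [0, 12, 38, 59, 78, 90, 98] → cuts [3, 15, 41, 62, 81, 93, 101]
  IvoIV (TCATC, off=2): starts [19, 84, 151] → cuts [21, 86, 153]
  SqiV (CGGAGA, off=5): starts [32, 72] → cuts [37, 77]
  EstII (GATCG, off=3): starts [51, 102, 114, 126, 134] → cuts [54, 105, 117, 129, 137]

All cut coordinates (distinct, sorted): [3, 15, 21, 37, 41, 54, 62, 77, 81, 86, 93, 101, 105, 117, 129, 137, 153]

Fragment lengths:
  3→15: 12 bp
  15→21: 6 bp
  21→37: 16 bp
  37→41: 4 bp
  41→54: 13 bp
  54→62: 8 bp
  62→77: 15 bp
  77→81: 4 bp
  81→86: 5 bp
  86→93: 7 bp
  93→101: 8 bp
  101→105: 4 bp
  105→117: 12 bp
  117→129: 12 bp
  129→137: 8 bp
  137→153: 16 bp
  153→3 (wrap): 167-153+3 = 17 bp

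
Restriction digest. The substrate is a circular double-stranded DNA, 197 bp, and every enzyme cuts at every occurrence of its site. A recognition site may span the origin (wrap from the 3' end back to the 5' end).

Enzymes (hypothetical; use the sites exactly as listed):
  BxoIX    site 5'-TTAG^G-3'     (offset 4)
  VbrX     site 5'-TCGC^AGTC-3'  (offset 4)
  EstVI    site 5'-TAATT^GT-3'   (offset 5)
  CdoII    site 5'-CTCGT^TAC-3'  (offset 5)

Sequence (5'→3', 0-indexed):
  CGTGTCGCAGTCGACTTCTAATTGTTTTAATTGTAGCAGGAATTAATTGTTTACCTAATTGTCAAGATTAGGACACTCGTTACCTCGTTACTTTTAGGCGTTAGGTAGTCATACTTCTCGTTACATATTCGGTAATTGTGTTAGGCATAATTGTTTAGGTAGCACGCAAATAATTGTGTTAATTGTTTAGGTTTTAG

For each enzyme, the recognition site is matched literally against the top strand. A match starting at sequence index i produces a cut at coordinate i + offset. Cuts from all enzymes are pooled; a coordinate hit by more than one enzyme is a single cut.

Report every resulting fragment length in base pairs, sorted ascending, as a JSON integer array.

Site scan:
  BxoIX (TTAGG, off=4): starts [67, 93, 100, 140, 154, 186] → cuts [71, 97, 104, 144, 158, 190]
  VbrX (TCGCAGTC, off=4): starts [4] → cuts [8]
  EstVI (TAATTGT, off=5): starts [18, 27, 43, 55, 132, 147, 170, 179] → cuts [23, 32, 48, 60, 137, 152, 175, 184]
  CdoII (CTCGTTAC, off=5): starts [75, 83, 116] → cuts [80, 88, 121]

Pooled cuts: [8, 23, 32, 48, 60, 71, 80, 88, 97, 104, 121, 137, 144, 152, 158, 175, 184, 190]

Fragment lengths:
  8→23: 15 bp
  23→32: 9 bp
  32→48: 16 bp
  48→60: 12 bp
  60→71: 11 bp
  71→80: 9 bp
  80→88: 8 bp
  88→97: 9 bp
  97→104: 7 bp
  104→121: 17 bp
  121→137: 16 bp
  137→144: 7 bp
  144→152: 8 bp
  152→158: 6 bp
  158→175: 17 bp
  175→184: 9 bp
  184→190: 6 bp
  190→8 (wrap): 197-190+8 = 15 bp

[6,6,7,7,8,8,9,9,9,9,11,12,15,15,16,16,17,17]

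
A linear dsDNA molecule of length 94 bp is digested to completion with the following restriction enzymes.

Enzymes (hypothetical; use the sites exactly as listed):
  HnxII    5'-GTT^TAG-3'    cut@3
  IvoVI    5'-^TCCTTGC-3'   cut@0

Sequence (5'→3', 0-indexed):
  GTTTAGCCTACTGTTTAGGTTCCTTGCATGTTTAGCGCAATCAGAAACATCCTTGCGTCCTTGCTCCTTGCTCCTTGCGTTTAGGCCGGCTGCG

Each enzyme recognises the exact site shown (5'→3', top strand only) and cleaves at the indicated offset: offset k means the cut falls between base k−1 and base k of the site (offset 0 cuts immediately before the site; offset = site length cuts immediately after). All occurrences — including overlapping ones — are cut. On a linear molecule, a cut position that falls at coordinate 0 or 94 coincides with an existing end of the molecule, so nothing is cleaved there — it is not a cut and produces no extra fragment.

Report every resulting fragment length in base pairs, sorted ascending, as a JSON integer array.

[3,5,7,7,8,10,12,12,13,17]

Site scan:
  HnxII (GTTTAG, off=3): starts [0, 12, 29, 78] → cuts [3, 15, 32, 81]
  IvoVI (TCCTTGC, off=0): starts [20, 49, 57, 64, 71] → cuts [20, 49, 57, 64, 71]

Pooled cuts: [3, 15, 20, 32, 49, 57, 64, 71, 81]

Fragment lengths:
  [0,3): 3 bp
  [3,15): 12 bp
  [15,20): 5 bp
  [20,32): 12 bp
  [32,49): 17 bp
  [49,57): 8 bp
  [57,64): 7 bp
  [64,71): 7 bp
  [71,81): 10 bp
  [81,94): 13 bp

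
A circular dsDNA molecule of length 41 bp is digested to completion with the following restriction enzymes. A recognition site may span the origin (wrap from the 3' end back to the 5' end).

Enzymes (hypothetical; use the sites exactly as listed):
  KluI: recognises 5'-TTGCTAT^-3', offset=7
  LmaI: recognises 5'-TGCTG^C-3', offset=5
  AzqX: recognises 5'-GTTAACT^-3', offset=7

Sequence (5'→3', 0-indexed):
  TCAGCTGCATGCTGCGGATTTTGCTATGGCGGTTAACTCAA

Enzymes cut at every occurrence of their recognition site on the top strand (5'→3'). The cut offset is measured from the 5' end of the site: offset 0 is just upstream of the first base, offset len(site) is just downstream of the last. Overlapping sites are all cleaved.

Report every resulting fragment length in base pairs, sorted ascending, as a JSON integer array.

Scan for sites:
  KluI (TTGCTAT, off=7): starts [20] → cuts [27]
  LmaI (TGCTGC, off=5): starts [9] → cuts [14]
  AzqX (GTTAACT, off=7): starts [31] → cuts [38]

Pooled cuts: [14, 27, 38]

Fragment lengths:
  14→27: 13 bp
  27→38: 11 bp
  38→14 (wrap): 41-38+14 = 17 bp

[11,13,17]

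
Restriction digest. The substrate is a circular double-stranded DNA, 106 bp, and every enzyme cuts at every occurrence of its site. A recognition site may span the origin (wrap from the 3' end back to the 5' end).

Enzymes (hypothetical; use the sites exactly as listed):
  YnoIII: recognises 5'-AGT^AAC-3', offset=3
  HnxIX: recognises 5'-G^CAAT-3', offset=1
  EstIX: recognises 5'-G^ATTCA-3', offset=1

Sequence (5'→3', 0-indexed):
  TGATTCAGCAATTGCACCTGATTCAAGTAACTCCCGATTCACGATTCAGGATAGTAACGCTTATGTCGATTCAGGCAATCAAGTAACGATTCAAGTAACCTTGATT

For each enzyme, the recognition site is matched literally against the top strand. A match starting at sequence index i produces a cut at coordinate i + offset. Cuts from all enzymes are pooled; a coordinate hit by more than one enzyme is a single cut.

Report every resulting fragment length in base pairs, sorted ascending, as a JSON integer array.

[4,6,7,7,8,8,8,9,12,12,12,13]

Per-enzyme occurrences:
  YnoIII AGTAAC/3: at [25, 52, 81, 93] ⇒ [28, 55, 84, 96]
  HnxIX GCAAT/1: at [7, 74] ⇒ [8, 75]
  EstIX GATTCA/1: at [1, 19, 35, 42, 67, 87] ⇒ [2, 20, 36, 43, 68, 88]

All cut coordinates (distinct, sorted): [2, 8, 20, 28, 36, 43, 55, 68, 75, 84, 88, 96]

Fragments:
  2→8: 6 bp
  8→20: 12 bp
  20→28: 8 bp
  28→36: 8 bp
  36→43: 7 bp
  43→55: 12 bp
  55→68: 13 bp
  68→75: 7 bp
  75→84: 9 bp
  84→88: 4 bp
  88→96: 8 bp
  96→2 (wrap): 106-96+2 = 12 bp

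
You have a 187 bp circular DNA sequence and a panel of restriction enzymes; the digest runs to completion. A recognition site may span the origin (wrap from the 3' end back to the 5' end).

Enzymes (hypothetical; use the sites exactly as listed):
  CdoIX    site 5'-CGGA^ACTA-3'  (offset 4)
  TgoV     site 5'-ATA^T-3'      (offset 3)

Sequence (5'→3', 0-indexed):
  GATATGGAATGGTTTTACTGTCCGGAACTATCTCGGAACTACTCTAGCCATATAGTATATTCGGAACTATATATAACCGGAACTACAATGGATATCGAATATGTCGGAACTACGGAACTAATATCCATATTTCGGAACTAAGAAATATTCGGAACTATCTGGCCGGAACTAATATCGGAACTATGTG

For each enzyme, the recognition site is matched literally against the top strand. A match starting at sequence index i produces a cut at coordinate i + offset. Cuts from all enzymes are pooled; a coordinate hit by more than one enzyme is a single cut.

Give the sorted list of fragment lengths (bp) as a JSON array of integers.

Per-enzyme occurrences:
  CdoIX (CGGAACTA, off=4): starts [22, 33, 61, 77, 104, 112, 132, 149, 163, 175] → cuts [26, 37, 65, 81, 108, 116, 136, 153, 167, 179]
  TgoV (ATAT, off=3): starts [1, 49, 56, 68, 70, 91, 98, 120, 126, 144, 171] → cuts [4, 52, 59, 71, 73, 94, 101, 123, 129, 147, 174]

All cut coordinates (distinct, sorted): [4, 26, 37, 52, 59, 65, 71, 73, 81, 94, 101, 108, 116, 123, 129, 136, 147, 153, 167, 174, 179]

Fragments:
  4→26: 22 bp
  26→37: 11 bp
  37→52: 15 bp
  52→59: 7 bp
  59→65: 6 bp
  65→71: 6 bp
  71→73: 2 bp
  73→81: 8 bp
  81→94: 13 bp
  94→101: 7 bp
  101→108: 7 bp
  108→116: 8 bp
  116→123: 7 bp
  123→129: 6 bp
  129→136: 7 bp
  136→147: 11 bp
  147→153: 6 bp
  153→167: 14 bp
  167→174: 7 bp
  174→179: 5 bp
  179→4 (wrap): 187-179+4 = 12 bp

[2,5,6,6,6,6,7,7,7,7,7,7,8,8,11,11,12,13,14,15,22]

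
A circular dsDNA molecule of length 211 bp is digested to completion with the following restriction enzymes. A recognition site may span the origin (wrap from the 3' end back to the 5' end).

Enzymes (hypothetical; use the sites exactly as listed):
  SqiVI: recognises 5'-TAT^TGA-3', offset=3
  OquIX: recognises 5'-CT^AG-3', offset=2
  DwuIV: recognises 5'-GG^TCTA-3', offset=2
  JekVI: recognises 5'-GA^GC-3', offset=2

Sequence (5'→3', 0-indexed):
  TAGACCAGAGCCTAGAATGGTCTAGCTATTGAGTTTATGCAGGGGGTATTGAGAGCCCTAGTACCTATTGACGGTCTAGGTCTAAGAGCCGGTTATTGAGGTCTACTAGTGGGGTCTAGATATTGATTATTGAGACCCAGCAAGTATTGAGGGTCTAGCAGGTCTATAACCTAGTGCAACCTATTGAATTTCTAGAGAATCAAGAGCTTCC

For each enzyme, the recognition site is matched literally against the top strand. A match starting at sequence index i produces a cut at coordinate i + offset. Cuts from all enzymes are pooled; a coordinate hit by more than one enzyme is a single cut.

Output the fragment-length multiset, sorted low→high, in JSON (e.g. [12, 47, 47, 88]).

[3,3,3,3,3,4,5,5,5,6,6,6,6,6,6,7,7,7,7,7,8,9,9,9,10,12,12,17,20]

Per-enzyme occurrences:
  SqiVI TATTGA/3: at [26, 46, 65, 93, 120, 127, 144, 181] ⇒ [29, 49, 68, 96, 123, 130, 147, 184]
  OquIX CTAG/2: at [11, 21, 57, 75, 105, 115, 154, 170, 191, 210] ⇒ [1, 13, 23, 59, 77, 107, 117, 156, 172, 193]
  DwuIV GGTCTA/2: at [18, 72, 78, 99, 112, 151, 160] ⇒ [20, 74, 80, 101, 114, 153, 162]
  JekVI GAGC/2: at [7, 52, 85, 203] ⇒ [9, 54, 87, 205]

Pooled cuts: [1, 9, 13, 20, 23, 29, 49, 54, 59, 68, 74, 77, 80, 87, 96, 101, 107, 114, 117, 123, 130, 147, 153, 156, 162, 172, 184, 193, 205]

Fragment lengths:
  1→9: 8 bp
  9→13: 4 bp
  13→20: 7 bp
  20→23: 3 bp
  23→29: 6 bp
  29→49: 20 bp
  49→54: 5 bp
  54→59: 5 bp
  59→68: 9 bp
  68→74: 6 bp
  74→77: 3 bp
  77→80: 3 bp
  80→87: 7 bp
  87→96: 9 bp
  96→101: 5 bp
  101→107: 6 bp
  107→114: 7 bp
  114→117: 3 bp
  117→123: 6 bp
  123→130: 7 bp
  130→147: 17 bp
  147→153: 6 bp
  153→156: 3 bp
  156→162: 6 bp
  162→172: 10 bp
  172→184: 12 bp
  184→193: 9 bp
  193→205: 12 bp
  205→1 (wrap): 211-205+1 = 7 bp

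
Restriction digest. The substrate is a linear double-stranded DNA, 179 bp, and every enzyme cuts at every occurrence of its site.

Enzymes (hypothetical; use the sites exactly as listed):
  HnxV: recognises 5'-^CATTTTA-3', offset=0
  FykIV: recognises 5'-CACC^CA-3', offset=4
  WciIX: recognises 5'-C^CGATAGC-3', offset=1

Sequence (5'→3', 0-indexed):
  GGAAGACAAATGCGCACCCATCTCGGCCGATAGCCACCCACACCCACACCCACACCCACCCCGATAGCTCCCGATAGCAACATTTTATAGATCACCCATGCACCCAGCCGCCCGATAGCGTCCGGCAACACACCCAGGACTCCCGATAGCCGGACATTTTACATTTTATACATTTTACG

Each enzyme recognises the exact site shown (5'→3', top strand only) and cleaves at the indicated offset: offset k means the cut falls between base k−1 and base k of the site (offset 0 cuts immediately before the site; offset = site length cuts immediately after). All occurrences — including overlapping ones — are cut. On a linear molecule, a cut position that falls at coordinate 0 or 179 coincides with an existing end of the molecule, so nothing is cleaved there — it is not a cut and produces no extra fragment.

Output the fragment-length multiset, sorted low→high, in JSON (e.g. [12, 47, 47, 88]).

Scan for sites:
  HnxV CATTTTA/0: at [80, 154, 161, 170] ⇒ [80, 154, 161, 170]
  FykIV CACCCA/4: at [14, 34, 40, 46, 52, 92, 100, 130] ⇒ [18, 38, 44, 50, 56, 96, 104, 134]
  WciIX CCGATAGC/1: at [26, 60, 70, 111, 142] ⇒ [27, 61, 71, 112, 143]

Pooled cuts: [18, 27, 38, 44, 50, 56, 61, 71, 80, 96, 104, 112, 134, 143, 154, 161, 170]

Fragments:
  [0,18): 18 bp
  [18,27): 9 bp
  [27,38): 11 bp
  [38,44): 6 bp
  [44,50): 6 bp
  [50,56): 6 bp
  [56,61): 5 bp
  [61,71): 10 bp
  [71,80): 9 bp
  [80,96): 16 bp
  [96,104): 8 bp
  [104,112): 8 bp
  [112,134): 22 bp
  [134,143): 9 bp
  [143,154): 11 bp
  [154,161): 7 bp
  [161,170): 9 bp
  [170,179): 9 bp

[5,6,6,6,7,8,8,9,9,9,9,9,10,11,11,16,18,22]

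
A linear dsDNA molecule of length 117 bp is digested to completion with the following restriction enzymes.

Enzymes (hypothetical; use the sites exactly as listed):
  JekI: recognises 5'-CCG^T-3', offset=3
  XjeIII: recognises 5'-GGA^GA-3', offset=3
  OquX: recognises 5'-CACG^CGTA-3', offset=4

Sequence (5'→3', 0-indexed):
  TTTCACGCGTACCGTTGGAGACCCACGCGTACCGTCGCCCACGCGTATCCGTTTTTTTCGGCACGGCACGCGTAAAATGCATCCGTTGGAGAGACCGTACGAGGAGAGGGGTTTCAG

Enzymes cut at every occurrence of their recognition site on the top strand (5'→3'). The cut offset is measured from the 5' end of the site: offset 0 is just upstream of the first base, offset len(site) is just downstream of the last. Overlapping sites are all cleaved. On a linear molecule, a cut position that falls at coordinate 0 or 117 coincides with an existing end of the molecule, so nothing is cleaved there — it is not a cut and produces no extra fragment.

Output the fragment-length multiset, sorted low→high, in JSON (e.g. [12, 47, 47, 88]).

Scan for sites:
  JekI CCGT/3: at [11, 31, 48, 82, 94] ⇒ [14, 34, 51, 85, 97]
  XjeIII GGAGA/3: at [16, 87, 102] ⇒ [19, 90, 105]
  OquX CACGCGTA/4: at [3, 23, 39, 66] ⇒ [7, 27, 43, 70]

Pooled cuts: [7, 14, 19, 27, 34, 43, 51, 70, 85, 90, 97, 105]

Fragment lengths:
  [0,7): 7 bp
  [7,14): 7 bp
  [14,19): 5 bp
  [19,27): 8 bp
  [27,34): 7 bp
  [34,43): 9 bp
  [43,51): 8 bp
  [51,70): 19 bp
  [70,85): 15 bp
  [85,90): 5 bp
  [90,97): 7 bp
  [97,105): 8 bp
  [105,117): 12 bp

[5,5,7,7,7,7,8,8,8,9,12,15,19]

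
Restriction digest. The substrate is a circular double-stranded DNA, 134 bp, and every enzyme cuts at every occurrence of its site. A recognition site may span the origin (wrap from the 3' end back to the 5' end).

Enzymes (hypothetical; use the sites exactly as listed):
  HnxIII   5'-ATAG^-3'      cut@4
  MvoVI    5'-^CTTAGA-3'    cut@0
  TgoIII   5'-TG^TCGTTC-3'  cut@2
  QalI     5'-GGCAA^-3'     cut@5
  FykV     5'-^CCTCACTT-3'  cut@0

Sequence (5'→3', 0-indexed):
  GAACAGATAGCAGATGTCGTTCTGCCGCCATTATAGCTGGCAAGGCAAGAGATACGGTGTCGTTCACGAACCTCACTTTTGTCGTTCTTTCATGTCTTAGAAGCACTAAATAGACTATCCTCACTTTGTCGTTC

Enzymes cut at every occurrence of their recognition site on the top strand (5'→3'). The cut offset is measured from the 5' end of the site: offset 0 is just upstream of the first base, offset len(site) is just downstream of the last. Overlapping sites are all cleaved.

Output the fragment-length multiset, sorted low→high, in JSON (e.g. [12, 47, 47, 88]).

Per-enzyme occurrences:
  HnxIII (ATAG, off=4): starts [6, 32, 109] → cuts [10, 36, 113]
  MvoVI (CTTAGA, off=0): starts [95] → cuts [95]
  TgoIII (TGTCGTTC, off=2): starts [14, 57, 79, 126] → cuts [16, 59, 81, 128]
  QalI (GGCAA, off=5): starts [38, 43] → cuts [43, 48]
  FykV (CCTCACTT, off=0): starts [70, 118] → cuts [70, 118]

Pooled cuts: [10, 16, 36, 43, 48, 59, 70, 81, 95, 113, 118, 128]

Fragment lengths:
  10→16: 6 bp
  16→36: 20 bp
  36→43: 7 bp
  43→48: 5 bp
  48→59: 11 bp
  59→70: 11 bp
  70→81: 11 bp
  81→95: 14 bp
  95→113: 18 bp
  113→118: 5 bp
  118→128: 10 bp
  128→10 (wrap): 134-128+10 = 16 bp

[5,5,6,7,10,11,11,11,14,16,18,20]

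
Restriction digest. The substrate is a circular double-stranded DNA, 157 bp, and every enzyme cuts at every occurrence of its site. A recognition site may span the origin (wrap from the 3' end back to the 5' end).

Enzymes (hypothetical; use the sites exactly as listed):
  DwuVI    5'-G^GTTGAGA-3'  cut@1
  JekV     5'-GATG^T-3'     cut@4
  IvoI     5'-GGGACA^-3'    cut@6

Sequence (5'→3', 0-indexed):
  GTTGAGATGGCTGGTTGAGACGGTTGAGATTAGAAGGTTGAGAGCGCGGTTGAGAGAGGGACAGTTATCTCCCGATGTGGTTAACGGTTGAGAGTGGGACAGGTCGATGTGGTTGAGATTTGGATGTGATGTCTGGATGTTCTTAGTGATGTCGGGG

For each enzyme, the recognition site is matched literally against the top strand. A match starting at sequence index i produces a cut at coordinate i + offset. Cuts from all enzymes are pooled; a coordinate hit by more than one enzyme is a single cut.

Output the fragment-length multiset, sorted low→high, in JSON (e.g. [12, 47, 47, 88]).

Per-enzyme occurrences:
  DwuVI (GGTTGAGA, off=1): starts [12, 21, 35, 47, 85, 110, 156] → cuts [0, 13, 22, 36, 48, 86, 111]
  JekV (GATGT, off=4): starts [73, 105, 122, 127, 135, 147] → cuts [77, 109, 126, 131, 139, 151]
  IvoI (GGGACA, off=6): starts [57, 95] → cuts [63, 101]

Pooled cuts: [0, 13, 22, 36, 48, 63, 77, 86, 101, 109, 111, 126, 131, 139, 151]

Fragments:
  0→13: 13 bp
  13→22: 9 bp
  22→36: 14 bp
  36→48: 12 bp
  48→63: 15 bp
  63→77: 14 bp
  77→86: 9 bp
  86→101: 15 bp
  101→109: 8 bp
  109→111: 2 bp
  111→126: 15 bp
  126→131: 5 bp
  131→139: 8 bp
  139→151: 12 bp
  151→0 (wrap): 157-151+0 = 6 bp

[2,5,6,8,8,9,9,12,12,13,14,14,15,15,15]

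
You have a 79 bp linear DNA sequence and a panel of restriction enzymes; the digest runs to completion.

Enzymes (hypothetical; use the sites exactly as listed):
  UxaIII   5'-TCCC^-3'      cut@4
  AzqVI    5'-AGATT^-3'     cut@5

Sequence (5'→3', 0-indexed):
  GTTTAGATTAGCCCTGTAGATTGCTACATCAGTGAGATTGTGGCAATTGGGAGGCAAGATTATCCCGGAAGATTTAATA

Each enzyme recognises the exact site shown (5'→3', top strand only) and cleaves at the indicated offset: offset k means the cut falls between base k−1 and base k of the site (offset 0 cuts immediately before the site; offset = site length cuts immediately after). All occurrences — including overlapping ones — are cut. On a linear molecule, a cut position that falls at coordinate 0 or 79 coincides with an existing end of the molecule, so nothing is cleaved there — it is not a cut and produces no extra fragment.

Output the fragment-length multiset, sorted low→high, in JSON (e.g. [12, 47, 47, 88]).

Scan for sites:
  UxaIII TCCC/4: at [62] ⇒ [66]
  AzqVI AGATT/5: at [4, 17, 34, 56, 69] ⇒ [9, 22, 39, 61, 74]

Pooled cuts: [9, 22, 39, 61, 66, 74]

Fragment lengths:
  [0,9): 9 bp
  [9,22): 13 bp
  [22,39): 17 bp
  [39,61): 22 bp
  [61,66): 5 bp
  [66,74): 8 bp
  [74,79): 5 bp

[5,5,8,9,13,17,22]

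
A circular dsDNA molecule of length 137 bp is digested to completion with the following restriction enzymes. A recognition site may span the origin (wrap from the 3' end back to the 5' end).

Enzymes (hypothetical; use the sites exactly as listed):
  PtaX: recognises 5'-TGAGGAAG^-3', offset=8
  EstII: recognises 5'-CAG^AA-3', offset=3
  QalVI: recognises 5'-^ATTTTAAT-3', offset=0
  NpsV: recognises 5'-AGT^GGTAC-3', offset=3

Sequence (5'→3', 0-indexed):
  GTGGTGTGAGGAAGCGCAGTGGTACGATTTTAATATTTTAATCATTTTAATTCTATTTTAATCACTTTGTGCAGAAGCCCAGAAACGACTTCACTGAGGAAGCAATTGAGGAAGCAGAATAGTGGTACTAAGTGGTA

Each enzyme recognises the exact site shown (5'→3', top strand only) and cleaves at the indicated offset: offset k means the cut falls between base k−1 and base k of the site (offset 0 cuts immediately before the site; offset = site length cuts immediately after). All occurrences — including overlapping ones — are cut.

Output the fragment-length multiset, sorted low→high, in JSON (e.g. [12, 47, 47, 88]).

Site scan:
  PtaX TGAGGAAG/8: at [6, 94, 106] ⇒ [14, 102, 114]
  EstII CAGAA/3: at [71, 79, 114] ⇒ [74, 82, 117]
  QalVI ATTTTAAT/0: at [26, 34, 43, 54] ⇒ [26, 34, 43, 54]
  NpsV AGTGGTAC/3: at [17, 120] ⇒ [20, 123]

Pooled cuts: [14, 20, 26, 34, 43, 54, 74, 82, 102, 114, 117, 123]

Fragment lengths:
  14→20: 6 bp
  20→26: 6 bp
  26→34: 8 bp
  34→43: 9 bp
  43→54: 11 bp
  54→74: 20 bp
  74→82: 8 bp
  82→102: 20 bp
  102→114: 12 bp
  114→117: 3 bp
  117→123: 6 bp
  123→14 (wrap): 137-123+14 = 28 bp

[3,6,6,6,8,8,9,11,12,20,20,28]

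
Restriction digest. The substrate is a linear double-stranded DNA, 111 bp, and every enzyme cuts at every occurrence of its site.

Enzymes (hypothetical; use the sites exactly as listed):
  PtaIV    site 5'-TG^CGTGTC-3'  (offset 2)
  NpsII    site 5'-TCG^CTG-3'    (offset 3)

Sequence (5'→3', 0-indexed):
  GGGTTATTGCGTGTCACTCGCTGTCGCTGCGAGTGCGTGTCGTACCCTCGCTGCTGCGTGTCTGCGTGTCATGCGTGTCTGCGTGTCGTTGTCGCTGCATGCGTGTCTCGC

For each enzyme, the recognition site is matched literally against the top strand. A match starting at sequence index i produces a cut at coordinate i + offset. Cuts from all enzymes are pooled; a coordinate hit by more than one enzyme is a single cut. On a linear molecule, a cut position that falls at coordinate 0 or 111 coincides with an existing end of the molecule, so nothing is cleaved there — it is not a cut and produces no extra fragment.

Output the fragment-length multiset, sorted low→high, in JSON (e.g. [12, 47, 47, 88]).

Site scan:
  PtaIV (TGCGTGTC, off=2): starts [7, 33, 54, 62, 71, 79, 99] → cuts [9, 35, 56, 64, 73, 81, 101]
  NpsII (TCGCTG, off=3): starts [17, 23, 47, 91] → cuts [20, 26, 50, 94]

All cut coordinates (distinct, sorted): [9, 20, 26, 35, 50, 56, 64, 73, 81, 94, 101]

Fragments:
  [0,9): 9 bp
  [9,20): 11 bp
  [20,26): 6 bp
  [26,35): 9 bp
  [35,50): 15 bp
  [50,56): 6 bp
  [56,64): 8 bp
  [64,73): 9 bp
  [73,81): 8 bp
  [81,94): 13 bp
  [94,101): 7 bp
  [101,111): 10 bp

[6,6,7,8,8,9,9,9,10,11,13,15]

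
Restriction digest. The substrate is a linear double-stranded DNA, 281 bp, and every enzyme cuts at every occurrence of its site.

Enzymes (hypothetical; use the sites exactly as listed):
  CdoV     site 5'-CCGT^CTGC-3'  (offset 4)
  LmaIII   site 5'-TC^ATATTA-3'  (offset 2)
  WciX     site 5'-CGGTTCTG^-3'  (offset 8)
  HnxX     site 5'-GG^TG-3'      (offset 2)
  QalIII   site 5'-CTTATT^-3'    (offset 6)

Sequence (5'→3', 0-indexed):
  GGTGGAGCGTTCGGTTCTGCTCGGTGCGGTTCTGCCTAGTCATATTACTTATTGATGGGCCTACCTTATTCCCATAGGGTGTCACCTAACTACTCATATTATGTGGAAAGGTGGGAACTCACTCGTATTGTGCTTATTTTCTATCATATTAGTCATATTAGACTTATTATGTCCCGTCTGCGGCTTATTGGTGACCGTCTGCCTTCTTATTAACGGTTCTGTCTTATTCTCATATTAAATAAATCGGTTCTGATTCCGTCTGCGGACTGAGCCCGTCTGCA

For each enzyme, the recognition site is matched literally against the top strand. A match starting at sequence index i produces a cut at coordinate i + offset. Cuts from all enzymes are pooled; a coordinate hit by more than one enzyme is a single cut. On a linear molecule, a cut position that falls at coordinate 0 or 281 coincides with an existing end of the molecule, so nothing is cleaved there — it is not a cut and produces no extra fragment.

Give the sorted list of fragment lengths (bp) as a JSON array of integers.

[2,2,3,5,5,7,7,7,7,7,9,9,9,10,10,12,12,13,14,16,16,17,17,17,21,27]

Scan for sites:
  CdoV (CCGTCTGC, off=4): starts [173, 194, 255, 272] → cuts [177, 198, 259, 276]
  LmaIII (TCATATTA, off=2): starts [39, 93, 143, 152, 229] → cuts [41, 95, 145, 154, 231]
  WciX (CGGTTCTG, off=8): starts [11, 26, 213, 244] → cuts [19, 34, 221, 252]
  HnxX (GGTG, off=2): starts [0, 22, 77, 109, 189] → cuts [2, 24, 79, 111, 191]
  QalIII (CTTATT, off=6): starts [47, 64, 132, 162, 183, 205, 222] → cuts [53, 70, 138, 168, 189, 211, 228]

All cut coordinates (distinct, sorted): [2, 19, 24, 34, 41, 53, 70, 79, 95, 111, 138, 145, 154, 168, 177, 189, 191, 198, 211, 221, 228, 231, 252, 259, 276]

Fragment lengths:
  [0,2): 2 bp
  [2,19): 17 bp
  [19,24): 5 bp
  [24,34): 10 bp
  [34,41): 7 bp
  [41,53): 12 bp
  [53,70): 17 bp
  [70,79): 9 bp
  [79,95): 16 bp
  [95,111): 16 bp
  [111,138): 27 bp
  [138,145): 7 bp
  [145,154): 9 bp
  [154,168): 14 bp
  [168,177): 9 bp
  [177,189): 12 bp
  [189,191): 2 bp
  [191,198): 7 bp
  [198,211): 13 bp
  [211,221): 10 bp
  [221,228): 7 bp
  [228,231): 3 bp
  [231,252): 21 bp
  [252,259): 7 bp
  [259,276): 17 bp
  [276,281): 5 bp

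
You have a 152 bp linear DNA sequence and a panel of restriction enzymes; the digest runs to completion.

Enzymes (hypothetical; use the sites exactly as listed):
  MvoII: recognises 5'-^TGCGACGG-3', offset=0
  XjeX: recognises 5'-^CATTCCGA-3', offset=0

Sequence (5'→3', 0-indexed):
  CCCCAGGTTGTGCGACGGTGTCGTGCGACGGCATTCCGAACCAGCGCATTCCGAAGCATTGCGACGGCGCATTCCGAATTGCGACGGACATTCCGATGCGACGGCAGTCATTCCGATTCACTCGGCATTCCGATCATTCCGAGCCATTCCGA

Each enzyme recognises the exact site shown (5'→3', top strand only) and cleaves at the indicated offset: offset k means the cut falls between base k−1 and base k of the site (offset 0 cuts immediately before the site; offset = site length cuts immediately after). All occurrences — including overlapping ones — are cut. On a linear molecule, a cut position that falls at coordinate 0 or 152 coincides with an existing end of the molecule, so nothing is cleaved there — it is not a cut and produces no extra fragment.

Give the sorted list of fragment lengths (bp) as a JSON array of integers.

[8,8,8,9,9,10,10,10,10,12,13,13,15,17]

Scan for sites:
  MvoII (TGCGACGG, off=0): starts [10, 23, 59, 79, 96] → cuts [10, 23, 59, 79, 96]
  XjeX (CATTCCGA, off=0): starts [31, 46, 69, 88, 108, 125, 134, 144] → cuts [31, 46, 69, 88, 108, 125, 134, 144]

All cut coordinates (distinct, sorted): [10, 23, 31, 46, 59, 69, 79, 88, 96, 108, 125, 134, 144]

Fragment lengths:
  [0,10): 10 bp
  [10,23): 13 bp
  [23,31): 8 bp
  [31,46): 15 bp
  [46,59): 13 bp
  [59,69): 10 bp
  [69,79): 10 bp
  [79,88): 9 bp
  [88,96): 8 bp
  [96,108): 12 bp
  [108,125): 17 bp
  [125,134): 9 bp
  [134,144): 10 bp
  [144,152): 8 bp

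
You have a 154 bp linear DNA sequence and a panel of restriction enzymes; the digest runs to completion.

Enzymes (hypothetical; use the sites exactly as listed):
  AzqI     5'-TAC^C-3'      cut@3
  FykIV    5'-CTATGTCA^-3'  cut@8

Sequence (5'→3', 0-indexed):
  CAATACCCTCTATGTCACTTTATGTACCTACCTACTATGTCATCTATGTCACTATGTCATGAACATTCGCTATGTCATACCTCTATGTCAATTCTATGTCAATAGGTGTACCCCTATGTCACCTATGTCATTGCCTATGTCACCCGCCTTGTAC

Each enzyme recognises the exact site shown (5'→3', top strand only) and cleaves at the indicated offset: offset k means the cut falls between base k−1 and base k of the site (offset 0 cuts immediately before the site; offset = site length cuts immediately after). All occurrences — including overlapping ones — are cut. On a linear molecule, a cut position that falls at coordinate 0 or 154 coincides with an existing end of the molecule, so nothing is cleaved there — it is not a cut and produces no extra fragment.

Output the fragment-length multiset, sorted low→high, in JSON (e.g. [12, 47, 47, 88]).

Site scan:
  AzqI TACC/3: at [3, 24, 28, 77, 108] ⇒ [6, 27, 31, 80, 111]
  FykIV CTATGTCA/8: at [9, 34, 43, 51, 69, 82, 93, 113, 122, 134] ⇒ [17, 42, 51, 59, 77, 90, 101, 121, 130, 142]

All cut coordinates (distinct, sorted): [6, 17, 27, 31, 42, 51, 59, 77, 80, 90, 101, 111, 121, 130, 142]

Fragment lengths:
  [0,6): 6 bp
  [6,17): 11 bp
  [17,27): 10 bp
  [27,31): 4 bp
  [31,42): 11 bp
  [42,51): 9 bp
  [51,59): 8 bp
  [59,77): 18 bp
  [77,80): 3 bp
  [80,90): 10 bp
  [90,101): 11 bp
  [101,111): 10 bp
  [111,121): 10 bp
  [121,130): 9 bp
  [130,142): 12 bp
  [142,154): 12 bp

[3,4,6,8,9,9,10,10,10,10,11,11,11,12,12,18]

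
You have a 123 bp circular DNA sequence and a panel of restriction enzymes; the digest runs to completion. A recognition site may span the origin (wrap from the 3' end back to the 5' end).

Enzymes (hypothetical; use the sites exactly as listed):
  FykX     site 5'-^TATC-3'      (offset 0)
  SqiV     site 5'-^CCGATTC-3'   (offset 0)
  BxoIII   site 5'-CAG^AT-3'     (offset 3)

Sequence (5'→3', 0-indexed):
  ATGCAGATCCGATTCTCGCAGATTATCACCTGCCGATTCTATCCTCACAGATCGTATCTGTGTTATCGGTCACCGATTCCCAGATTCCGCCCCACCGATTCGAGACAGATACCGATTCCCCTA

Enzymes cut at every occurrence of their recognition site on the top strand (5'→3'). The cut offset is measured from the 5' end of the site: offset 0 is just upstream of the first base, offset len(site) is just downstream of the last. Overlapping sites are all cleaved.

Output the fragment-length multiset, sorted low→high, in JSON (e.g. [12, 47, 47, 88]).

[2,2,3,4,7,9,9,9,11,11,11,13,14,18]

Scan for sites:
  FykX TATC/0: at [23, 39, 54, 63] ⇒ [23, 39, 54, 63]
  SqiV CCGATTC/0: at [8, 32, 72, 94, 111] ⇒ [8, 32, 72, 94, 111]
  BxoIII CAGAT/3: at [3, 18, 47, 80, 105] ⇒ [6, 21, 50, 83, 108]

Pooled cuts: [6, 8, 21, 23, 32, 39, 50, 54, 63, 72, 83, 94, 108, 111]

Fragment lengths:
  6→8: 2 bp
  8→21: 13 bp
  21→23: 2 bp
  23→32: 9 bp
  32→39: 7 bp
  39→50: 11 bp
  50→54: 4 bp
  54→63: 9 bp
  63→72: 9 bp
  72→83: 11 bp
  83→94: 11 bp
  94→108: 14 bp
  108→111: 3 bp
  111→6 (wrap): 123-111+6 = 18 bp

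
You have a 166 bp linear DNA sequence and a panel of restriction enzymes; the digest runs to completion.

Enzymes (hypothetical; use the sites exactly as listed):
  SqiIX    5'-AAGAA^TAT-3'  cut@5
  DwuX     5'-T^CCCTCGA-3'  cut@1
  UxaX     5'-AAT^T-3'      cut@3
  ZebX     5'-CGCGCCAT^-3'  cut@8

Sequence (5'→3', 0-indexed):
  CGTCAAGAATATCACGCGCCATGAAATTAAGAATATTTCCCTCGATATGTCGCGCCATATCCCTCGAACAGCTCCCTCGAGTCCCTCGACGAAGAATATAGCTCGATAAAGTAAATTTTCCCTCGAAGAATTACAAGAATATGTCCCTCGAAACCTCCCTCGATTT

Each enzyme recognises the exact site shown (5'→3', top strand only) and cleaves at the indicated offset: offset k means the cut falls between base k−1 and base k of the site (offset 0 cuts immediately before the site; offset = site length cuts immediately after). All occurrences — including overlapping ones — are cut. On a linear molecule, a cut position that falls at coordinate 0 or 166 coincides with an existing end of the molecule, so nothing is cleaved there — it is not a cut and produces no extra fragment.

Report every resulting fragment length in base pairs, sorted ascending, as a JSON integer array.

[2,3,5,5,5,6,8,9,9,10,12,12,13,13,14,20,20]

Scan for sites:
  SqiIX AAGAATAT/5: at [4, 28, 91, 134] ⇒ [9, 33, 96, 139]
  DwuX TCCCTCGA/1: at [37, 59, 72, 81, 118, 143, 155] ⇒ [38, 60, 73, 82, 119, 144, 156]
  UxaX AATT/3: at [24, 113, 128] ⇒ [27, 116, 131]
  ZebX CGCGCCAT/8: at [14, 50] ⇒ [22, 58]

Pooled cuts: [9, 22, 27, 33, 38, 58, 60, 73, 82, 96, 116, 119, 131, 139, 144, 156]

Fragment lengths:
  [0,9): 9 bp
  [9,22): 13 bp
  [22,27): 5 bp
  [27,33): 6 bp
  [33,38): 5 bp
  [38,58): 20 bp
  [58,60): 2 bp
  [60,73): 13 bp
  [73,82): 9 bp
  [82,96): 14 bp
  [96,116): 20 bp
  [116,119): 3 bp
  [119,131): 12 bp
  [131,139): 8 bp
  [139,144): 5 bp
  [144,156): 12 bp
  [156,166): 10 bp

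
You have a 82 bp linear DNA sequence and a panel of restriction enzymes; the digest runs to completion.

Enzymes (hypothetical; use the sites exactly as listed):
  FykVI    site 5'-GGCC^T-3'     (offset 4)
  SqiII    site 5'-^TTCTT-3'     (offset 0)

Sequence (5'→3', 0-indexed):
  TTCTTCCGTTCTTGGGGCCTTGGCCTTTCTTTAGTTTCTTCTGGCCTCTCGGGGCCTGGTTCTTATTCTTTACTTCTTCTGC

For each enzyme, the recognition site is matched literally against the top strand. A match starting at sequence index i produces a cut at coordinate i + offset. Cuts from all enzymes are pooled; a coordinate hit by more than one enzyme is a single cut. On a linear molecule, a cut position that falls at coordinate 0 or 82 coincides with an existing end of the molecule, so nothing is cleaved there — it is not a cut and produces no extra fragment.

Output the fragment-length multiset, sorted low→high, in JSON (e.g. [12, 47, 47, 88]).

Site scan:
  FykVI GGCCT/4: at [15, 21, 42, 52] ⇒ [19, 25, 46, 56]
  SqiII TTCTT/0: at [0, 8, 26, 35, 59, 65, 73] ⇒ [8, 26, 35, 59, 65, 73] (position 0 is a terminus of the linear molecule — no cut)

Pooled cuts: [8, 19, 25, 26, 35, 46, 56, 59, 65, 73]

Fragment lengths:
  [0,8): 8 bp
  [8,19): 11 bp
  [19,25): 6 bp
  [25,26): 1 bp
  [26,35): 9 bp
  [35,46): 11 bp
  [46,56): 10 bp
  [56,59): 3 bp
  [59,65): 6 bp
  [65,73): 8 bp
  [73,82): 9 bp

[1,3,6,6,8,8,9,9,10,11,11]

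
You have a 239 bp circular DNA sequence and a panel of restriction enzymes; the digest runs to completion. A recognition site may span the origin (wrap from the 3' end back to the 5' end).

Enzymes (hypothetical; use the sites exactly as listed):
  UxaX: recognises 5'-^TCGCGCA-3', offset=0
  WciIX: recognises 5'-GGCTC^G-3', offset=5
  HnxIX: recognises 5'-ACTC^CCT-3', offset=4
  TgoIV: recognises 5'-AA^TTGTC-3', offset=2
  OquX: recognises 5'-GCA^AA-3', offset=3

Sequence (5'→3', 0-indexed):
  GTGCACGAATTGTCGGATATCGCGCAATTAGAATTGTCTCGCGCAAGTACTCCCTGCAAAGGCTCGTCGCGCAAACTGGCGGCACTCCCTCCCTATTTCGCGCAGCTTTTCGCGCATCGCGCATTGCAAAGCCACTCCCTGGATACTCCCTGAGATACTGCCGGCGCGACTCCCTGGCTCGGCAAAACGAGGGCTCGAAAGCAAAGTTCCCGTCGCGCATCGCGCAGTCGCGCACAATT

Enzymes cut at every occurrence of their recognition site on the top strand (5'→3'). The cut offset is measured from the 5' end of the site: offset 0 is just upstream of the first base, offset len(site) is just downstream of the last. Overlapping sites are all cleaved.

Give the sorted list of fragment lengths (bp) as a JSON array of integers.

[1,4,5,6,7,7,7,7,7,8,8,9,9,10,10,11,12,12,12,14,14,14,21,24]

Site scan:
  UxaX TCGCGCA/0: at [19, 38, 66, 97, 109, 116, 212, 219, 227] ⇒ [19, 38, 66, 97, 109, 116, 212, 219, 227]
  WciIX GGCTCG/5: at [60, 175, 191] ⇒ [65, 180, 196]
  HnxIX ACTCCCT/4: at [48, 83, 133, 144, 168] ⇒ [52, 87, 137, 148, 172]
  TgoIV AATTGTC/2: at [7, 31] ⇒ [9, 33]
  OquX GCAAA/3: at [55, 70, 125, 181, 200] ⇒ [58, 73, 128, 184, 203]

Pooled cuts: [9, 19, 33, 38, 52, 58, 65, 66, 73, 87, 97, 109, 116, 128, 137, 148, 172, 180, 184, 196, 203, 212, 219, 227]

Fragments:
  9→19: 10 bp
  19→33: 14 bp
  33→38: 5 bp
  38→52: 14 bp
  52→58: 6 bp
  58→65: 7 bp
  65→66: 1 bp
  66→73: 7 bp
  73→87: 14 bp
  87→97: 10 bp
  97→109: 12 bp
  109→116: 7 bp
  116→128: 12 bp
  128→137: 9 bp
  137→148: 11 bp
  148→172: 24 bp
  172→180: 8 bp
  180→184: 4 bp
  184→196: 12 bp
  196→203: 7 bp
  203→212: 9 bp
  212→219: 7 bp
  219→227: 8 bp
  227→9 (wrap): 239-227+9 = 21 bp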